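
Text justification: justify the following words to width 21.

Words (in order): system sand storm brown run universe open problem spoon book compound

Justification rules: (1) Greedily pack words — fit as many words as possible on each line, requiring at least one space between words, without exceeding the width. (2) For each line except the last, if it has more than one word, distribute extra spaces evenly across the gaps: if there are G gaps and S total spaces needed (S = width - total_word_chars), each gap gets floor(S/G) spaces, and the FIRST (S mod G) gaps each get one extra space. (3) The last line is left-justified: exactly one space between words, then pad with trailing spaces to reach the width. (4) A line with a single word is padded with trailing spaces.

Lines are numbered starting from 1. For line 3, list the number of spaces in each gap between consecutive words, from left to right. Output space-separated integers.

Answer: 3 2

Derivation:
Line 1: ['system', 'sand', 'storm'] (min_width=17, slack=4)
Line 2: ['brown', 'run', 'universe'] (min_width=18, slack=3)
Line 3: ['open', 'problem', 'spoon'] (min_width=18, slack=3)
Line 4: ['book', 'compound'] (min_width=13, slack=8)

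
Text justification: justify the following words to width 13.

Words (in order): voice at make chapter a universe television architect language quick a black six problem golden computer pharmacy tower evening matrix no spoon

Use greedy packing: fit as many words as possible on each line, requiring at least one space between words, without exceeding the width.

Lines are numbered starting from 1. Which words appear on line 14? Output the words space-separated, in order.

Answer: spoon

Derivation:
Line 1: ['voice', 'at', 'make'] (min_width=13, slack=0)
Line 2: ['chapter', 'a'] (min_width=9, slack=4)
Line 3: ['universe'] (min_width=8, slack=5)
Line 4: ['television'] (min_width=10, slack=3)
Line 5: ['architect'] (min_width=9, slack=4)
Line 6: ['language'] (min_width=8, slack=5)
Line 7: ['quick', 'a', 'black'] (min_width=13, slack=0)
Line 8: ['six', 'problem'] (min_width=11, slack=2)
Line 9: ['golden'] (min_width=6, slack=7)
Line 10: ['computer'] (min_width=8, slack=5)
Line 11: ['pharmacy'] (min_width=8, slack=5)
Line 12: ['tower', 'evening'] (min_width=13, slack=0)
Line 13: ['matrix', 'no'] (min_width=9, slack=4)
Line 14: ['spoon'] (min_width=5, slack=8)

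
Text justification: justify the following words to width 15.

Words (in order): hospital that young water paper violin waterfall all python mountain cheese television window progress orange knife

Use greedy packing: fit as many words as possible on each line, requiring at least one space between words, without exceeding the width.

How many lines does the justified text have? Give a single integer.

Answer: 9

Derivation:
Line 1: ['hospital', 'that'] (min_width=13, slack=2)
Line 2: ['young', 'water'] (min_width=11, slack=4)
Line 3: ['paper', 'violin'] (min_width=12, slack=3)
Line 4: ['waterfall', 'all'] (min_width=13, slack=2)
Line 5: ['python', 'mountain'] (min_width=15, slack=0)
Line 6: ['cheese'] (min_width=6, slack=9)
Line 7: ['television'] (min_width=10, slack=5)
Line 8: ['window', 'progress'] (min_width=15, slack=0)
Line 9: ['orange', 'knife'] (min_width=12, slack=3)
Total lines: 9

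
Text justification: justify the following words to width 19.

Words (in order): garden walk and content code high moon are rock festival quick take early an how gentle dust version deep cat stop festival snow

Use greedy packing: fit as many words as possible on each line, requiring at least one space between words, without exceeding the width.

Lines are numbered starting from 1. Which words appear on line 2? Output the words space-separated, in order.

Line 1: ['garden', 'walk', 'and'] (min_width=15, slack=4)
Line 2: ['content', 'code', 'high'] (min_width=17, slack=2)
Line 3: ['moon', 'are', 'rock'] (min_width=13, slack=6)
Line 4: ['festival', 'quick', 'take'] (min_width=19, slack=0)
Line 5: ['early', 'an', 'how', 'gentle'] (min_width=19, slack=0)
Line 6: ['dust', 'version', 'deep'] (min_width=17, slack=2)
Line 7: ['cat', 'stop', 'festival'] (min_width=17, slack=2)
Line 8: ['snow'] (min_width=4, slack=15)

Answer: content code high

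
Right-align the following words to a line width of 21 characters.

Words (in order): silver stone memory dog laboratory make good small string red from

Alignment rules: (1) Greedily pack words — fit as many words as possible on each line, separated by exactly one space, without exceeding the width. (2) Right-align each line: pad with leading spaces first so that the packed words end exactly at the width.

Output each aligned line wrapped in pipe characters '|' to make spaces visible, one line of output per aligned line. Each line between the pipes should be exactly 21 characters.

Answer: |  silver stone memory|
|  dog laboratory make|
|good small string red|
|                 from|

Derivation:
Line 1: ['silver', 'stone', 'memory'] (min_width=19, slack=2)
Line 2: ['dog', 'laboratory', 'make'] (min_width=19, slack=2)
Line 3: ['good', 'small', 'string', 'red'] (min_width=21, slack=0)
Line 4: ['from'] (min_width=4, slack=17)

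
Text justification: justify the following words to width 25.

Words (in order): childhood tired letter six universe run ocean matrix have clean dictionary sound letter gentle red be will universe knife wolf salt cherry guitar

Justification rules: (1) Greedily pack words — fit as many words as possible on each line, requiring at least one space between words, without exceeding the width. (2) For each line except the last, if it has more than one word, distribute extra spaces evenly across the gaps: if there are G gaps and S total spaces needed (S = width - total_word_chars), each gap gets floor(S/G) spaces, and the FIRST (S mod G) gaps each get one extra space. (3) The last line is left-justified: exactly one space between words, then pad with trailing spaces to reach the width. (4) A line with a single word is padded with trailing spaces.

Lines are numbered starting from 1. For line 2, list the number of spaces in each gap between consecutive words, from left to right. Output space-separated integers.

Answer: 2 2 2

Derivation:
Line 1: ['childhood', 'tired', 'letter'] (min_width=22, slack=3)
Line 2: ['six', 'universe', 'run', 'ocean'] (min_width=22, slack=3)
Line 3: ['matrix', 'have', 'clean'] (min_width=17, slack=8)
Line 4: ['dictionary', 'sound', 'letter'] (min_width=23, slack=2)
Line 5: ['gentle', 'red', 'be', 'will'] (min_width=18, slack=7)
Line 6: ['universe', 'knife', 'wolf', 'salt'] (min_width=24, slack=1)
Line 7: ['cherry', 'guitar'] (min_width=13, slack=12)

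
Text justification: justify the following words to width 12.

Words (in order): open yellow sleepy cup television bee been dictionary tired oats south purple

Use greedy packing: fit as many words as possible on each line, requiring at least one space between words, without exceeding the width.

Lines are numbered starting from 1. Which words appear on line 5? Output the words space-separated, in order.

Line 1: ['open', 'yellow'] (min_width=11, slack=1)
Line 2: ['sleepy', 'cup'] (min_width=10, slack=2)
Line 3: ['television'] (min_width=10, slack=2)
Line 4: ['bee', 'been'] (min_width=8, slack=4)
Line 5: ['dictionary'] (min_width=10, slack=2)
Line 6: ['tired', 'oats'] (min_width=10, slack=2)
Line 7: ['south', 'purple'] (min_width=12, slack=0)

Answer: dictionary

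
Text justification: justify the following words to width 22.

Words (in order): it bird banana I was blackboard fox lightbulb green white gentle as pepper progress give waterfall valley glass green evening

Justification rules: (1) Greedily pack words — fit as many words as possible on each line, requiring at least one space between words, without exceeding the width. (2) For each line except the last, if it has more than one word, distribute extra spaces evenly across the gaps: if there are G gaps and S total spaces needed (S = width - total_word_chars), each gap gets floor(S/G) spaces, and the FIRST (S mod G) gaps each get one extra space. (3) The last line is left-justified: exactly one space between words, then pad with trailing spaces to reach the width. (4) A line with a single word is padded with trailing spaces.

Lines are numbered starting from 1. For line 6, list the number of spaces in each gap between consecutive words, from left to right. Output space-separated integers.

Line 1: ['it', 'bird', 'banana', 'I', 'was'] (min_width=20, slack=2)
Line 2: ['blackboard', 'fox'] (min_width=14, slack=8)
Line 3: ['lightbulb', 'green', 'white'] (min_width=21, slack=1)
Line 4: ['gentle', 'as', 'pepper'] (min_width=16, slack=6)
Line 5: ['progress', 'give'] (min_width=13, slack=9)
Line 6: ['waterfall', 'valley', 'glass'] (min_width=22, slack=0)
Line 7: ['green', 'evening'] (min_width=13, slack=9)

Answer: 1 1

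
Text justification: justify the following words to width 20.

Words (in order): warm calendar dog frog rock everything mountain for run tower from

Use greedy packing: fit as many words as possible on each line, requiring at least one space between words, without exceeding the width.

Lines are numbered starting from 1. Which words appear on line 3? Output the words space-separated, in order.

Answer: mountain for run

Derivation:
Line 1: ['warm', 'calendar', 'dog'] (min_width=17, slack=3)
Line 2: ['frog', 'rock', 'everything'] (min_width=20, slack=0)
Line 3: ['mountain', 'for', 'run'] (min_width=16, slack=4)
Line 4: ['tower', 'from'] (min_width=10, slack=10)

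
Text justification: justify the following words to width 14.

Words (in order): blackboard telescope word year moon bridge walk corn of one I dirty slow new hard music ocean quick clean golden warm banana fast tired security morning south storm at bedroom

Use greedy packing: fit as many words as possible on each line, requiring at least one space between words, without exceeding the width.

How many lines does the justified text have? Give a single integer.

Answer: 15

Derivation:
Line 1: ['blackboard'] (min_width=10, slack=4)
Line 2: ['telescope', 'word'] (min_width=14, slack=0)
Line 3: ['year', 'moon'] (min_width=9, slack=5)
Line 4: ['bridge', 'walk'] (min_width=11, slack=3)
Line 5: ['corn', 'of', 'one', 'I'] (min_width=13, slack=1)
Line 6: ['dirty', 'slow', 'new'] (min_width=14, slack=0)
Line 7: ['hard', 'music'] (min_width=10, slack=4)
Line 8: ['ocean', 'quick'] (min_width=11, slack=3)
Line 9: ['clean', 'golden'] (min_width=12, slack=2)
Line 10: ['warm', 'banana'] (min_width=11, slack=3)
Line 11: ['fast', 'tired'] (min_width=10, slack=4)
Line 12: ['security'] (min_width=8, slack=6)
Line 13: ['morning', 'south'] (min_width=13, slack=1)
Line 14: ['storm', 'at'] (min_width=8, slack=6)
Line 15: ['bedroom'] (min_width=7, slack=7)
Total lines: 15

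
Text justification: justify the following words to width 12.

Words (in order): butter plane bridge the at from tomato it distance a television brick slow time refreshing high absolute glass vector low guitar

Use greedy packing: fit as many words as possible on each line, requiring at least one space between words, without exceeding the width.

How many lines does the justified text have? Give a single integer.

Answer: 13

Derivation:
Line 1: ['butter', 'plane'] (min_width=12, slack=0)
Line 2: ['bridge', 'the'] (min_width=10, slack=2)
Line 3: ['at', 'from'] (min_width=7, slack=5)
Line 4: ['tomato', 'it'] (min_width=9, slack=3)
Line 5: ['distance', 'a'] (min_width=10, slack=2)
Line 6: ['television'] (min_width=10, slack=2)
Line 7: ['brick', 'slow'] (min_width=10, slack=2)
Line 8: ['time'] (min_width=4, slack=8)
Line 9: ['refreshing'] (min_width=10, slack=2)
Line 10: ['high'] (min_width=4, slack=8)
Line 11: ['absolute'] (min_width=8, slack=4)
Line 12: ['glass', 'vector'] (min_width=12, slack=0)
Line 13: ['low', 'guitar'] (min_width=10, slack=2)
Total lines: 13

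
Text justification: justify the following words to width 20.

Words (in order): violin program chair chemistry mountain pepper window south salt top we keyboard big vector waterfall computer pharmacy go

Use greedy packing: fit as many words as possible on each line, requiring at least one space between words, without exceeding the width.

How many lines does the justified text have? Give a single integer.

Line 1: ['violin', 'program', 'chair'] (min_width=20, slack=0)
Line 2: ['chemistry', 'mountain'] (min_width=18, slack=2)
Line 3: ['pepper', 'window', 'south'] (min_width=19, slack=1)
Line 4: ['salt', 'top', 'we', 'keyboard'] (min_width=20, slack=0)
Line 5: ['big', 'vector', 'waterfall'] (min_width=20, slack=0)
Line 6: ['computer', 'pharmacy', 'go'] (min_width=20, slack=0)
Total lines: 6

Answer: 6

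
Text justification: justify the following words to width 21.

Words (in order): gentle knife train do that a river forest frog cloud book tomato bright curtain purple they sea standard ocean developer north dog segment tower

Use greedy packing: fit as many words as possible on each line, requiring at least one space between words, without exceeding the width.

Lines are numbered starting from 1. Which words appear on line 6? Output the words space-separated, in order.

Answer: standard ocean

Derivation:
Line 1: ['gentle', 'knife', 'train', 'do'] (min_width=21, slack=0)
Line 2: ['that', 'a', 'river', 'forest'] (min_width=19, slack=2)
Line 3: ['frog', 'cloud', 'book'] (min_width=15, slack=6)
Line 4: ['tomato', 'bright', 'curtain'] (min_width=21, slack=0)
Line 5: ['purple', 'they', 'sea'] (min_width=15, slack=6)
Line 6: ['standard', 'ocean'] (min_width=14, slack=7)
Line 7: ['developer', 'north', 'dog'] (min_width=19, slack=2)
Line 8: ['segment', 'tower'] (min_width=13, slack=8)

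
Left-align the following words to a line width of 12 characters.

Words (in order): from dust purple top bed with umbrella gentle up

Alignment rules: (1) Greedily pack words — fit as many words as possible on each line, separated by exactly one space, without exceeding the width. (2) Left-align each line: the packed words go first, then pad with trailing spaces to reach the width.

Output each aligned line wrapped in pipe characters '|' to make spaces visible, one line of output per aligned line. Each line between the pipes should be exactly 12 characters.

Line 1: ['from', 'dust'] (min_width=9, slack=3)
Line 2: ['purple', 'top'] (min_width=10, slack=2)
Line 3: ['bed', 'with'] (min_width=8, slack=4)
Line 4: ['umbrella'] (min_width=8, slack=4)
Line 5: ['gentle', 'up'] (min_width=9, slack=3)

Answer: |from dust   |
|purple top  |
|bed with    |
|umbrella    |
|gentle up   |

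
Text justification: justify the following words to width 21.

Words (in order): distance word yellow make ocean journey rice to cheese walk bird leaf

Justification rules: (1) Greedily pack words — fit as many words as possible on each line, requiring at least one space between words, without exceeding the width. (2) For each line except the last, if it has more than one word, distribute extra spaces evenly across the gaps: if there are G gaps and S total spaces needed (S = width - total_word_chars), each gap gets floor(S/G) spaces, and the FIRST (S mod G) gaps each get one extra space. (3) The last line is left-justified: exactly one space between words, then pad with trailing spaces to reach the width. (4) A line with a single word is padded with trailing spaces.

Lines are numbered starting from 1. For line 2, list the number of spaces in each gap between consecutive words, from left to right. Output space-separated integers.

Answer: 3 2

Derivation:
Line 1: ['distance', 'word', 'yellow'] (min_width=20, slack=1)
Line 2: ['make', 'ocean', 'journey'] (min_width=18, slack=3)
Line 3: ['rice', 'to', 'cheese', 'walk'] (min_width=19, slack=2)
Line 4: ['bird', 'leaf'] (min_width=9, slack=12)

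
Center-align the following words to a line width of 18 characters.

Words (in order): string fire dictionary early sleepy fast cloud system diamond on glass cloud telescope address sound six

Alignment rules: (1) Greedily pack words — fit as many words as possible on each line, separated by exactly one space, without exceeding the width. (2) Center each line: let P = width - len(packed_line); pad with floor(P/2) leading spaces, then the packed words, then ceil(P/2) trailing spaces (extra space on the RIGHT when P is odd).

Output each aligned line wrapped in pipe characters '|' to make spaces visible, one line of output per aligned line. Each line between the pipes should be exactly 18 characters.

Line 1: ['string', 'fire'] (min_width=11, slack=7)
Line 2: ['dictionary', 'early'] (min_width=16, slack=2)
Line 3: ['sleepy', 'fast', 'cloud'] (min_width=17, slack=1)
Line 4: ['system', 'diamond', 'on'] (min_width=17, slack=1)
Line 5: ['glass', 'cloud'] (min_width=11, slack=7)
Line 6: ['telescope', 'address'] (min_width=17, slack=1)
Line 7: ['sound', 'six'] (min_width=9, slack=9)

Answer: |   string fire    |
| dictionary early |
|sleepy fast cloud |
|system diamond on |
|   glass cloud    |
|telescope address |
|    sound six     |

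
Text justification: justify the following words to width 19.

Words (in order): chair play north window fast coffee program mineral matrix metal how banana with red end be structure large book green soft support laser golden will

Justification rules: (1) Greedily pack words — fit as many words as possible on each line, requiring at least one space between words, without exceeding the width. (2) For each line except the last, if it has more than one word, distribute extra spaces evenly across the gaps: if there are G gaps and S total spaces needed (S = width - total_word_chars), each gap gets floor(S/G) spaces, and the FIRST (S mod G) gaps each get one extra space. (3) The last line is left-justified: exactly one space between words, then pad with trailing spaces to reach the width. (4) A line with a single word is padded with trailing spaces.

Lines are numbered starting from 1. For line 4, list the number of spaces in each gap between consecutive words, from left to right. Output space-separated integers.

Answer: 3 2

Derivation:
Line 1: ['chair', 'play', 'north'] (min_width=16, slack=3)
Line 2: ['window', 'fast', 'coffee'] (min_width=18, slack=1)
Line 3: ['program', 'mineral'] (min_width=15, slack=4)
Line 4: ['matrix', 'metal', 'how'] (min_width=16, slack=3)
Line 5: ['banana', 'with', 'red', 'end'] (min_width=19, slack=0)
Line 6: ['be', 'structure', 'large'] (min_width=18, slack=1)
Line 7: ['book', 'green', 'soft'] (min_width=15, slack=4)
Line 8: ['support', 'laser'] (min_width=13, slack=6)
Line 9: ['golden', 'will'] (min_width=11, slack=8)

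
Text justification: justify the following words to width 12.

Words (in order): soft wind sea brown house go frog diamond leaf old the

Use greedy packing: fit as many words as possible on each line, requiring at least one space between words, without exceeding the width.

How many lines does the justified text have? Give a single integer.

Line 1: ['soft', 'wind'] (min_width=9, slack=3)
Line 2: ['sea', 'brown'] (min_width=9, slack=3)
Line 3: ['house', 'go'] (min_width=8, slack=4)
Line 4: ['frog', 'diamond'] (min_width=12, slack=0)
Line 5: ['leaf', 'old', 'the'] (min_width=12, slack=0)
Total lines: 5

Answer: 5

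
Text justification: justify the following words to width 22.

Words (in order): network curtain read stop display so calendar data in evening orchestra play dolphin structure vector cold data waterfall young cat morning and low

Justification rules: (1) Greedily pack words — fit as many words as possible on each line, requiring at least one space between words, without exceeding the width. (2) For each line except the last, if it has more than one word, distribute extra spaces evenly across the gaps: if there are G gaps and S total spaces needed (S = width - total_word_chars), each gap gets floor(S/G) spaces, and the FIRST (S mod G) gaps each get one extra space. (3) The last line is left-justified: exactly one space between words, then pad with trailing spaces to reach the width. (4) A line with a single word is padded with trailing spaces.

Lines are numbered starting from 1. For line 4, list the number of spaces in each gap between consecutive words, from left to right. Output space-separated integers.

Line 1: ['network', 'curtain', 'read'] (min_width=20, slack=2)
Line 2: ['stop', 'display', 'so'] (min_width=15, slack=7)
Line 3: ['calendar', 'data', 'in'] (min_width=16, slack=6)
Line 4: ['evening', 'orchestra', 'play'] (min_width=22, slack=0)
Line 5: ['dolphin', 'structure'] (min_width=17, slack=5)
Line 6: ['vector', 'cold', 'data'] (min_width=16, slack=6)
Line 7: ['waterfall', 'young', 'cat'] (min_width=19, slack=3)
Line 8: ['morning', 'and', 'low'] (min_width=15, slack=7)

Answer: 1 1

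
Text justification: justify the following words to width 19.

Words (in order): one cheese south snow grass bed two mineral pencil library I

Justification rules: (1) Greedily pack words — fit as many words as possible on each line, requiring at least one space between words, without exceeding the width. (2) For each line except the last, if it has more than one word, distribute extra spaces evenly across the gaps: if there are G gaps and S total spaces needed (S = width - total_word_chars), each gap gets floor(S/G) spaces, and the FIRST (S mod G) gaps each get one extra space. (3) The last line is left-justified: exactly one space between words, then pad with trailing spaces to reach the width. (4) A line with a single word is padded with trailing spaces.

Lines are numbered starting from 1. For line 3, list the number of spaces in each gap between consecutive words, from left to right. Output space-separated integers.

Answer: 6

Derivation:
Line 1: ['one', 'cheese', 'south'] (min_width=16, slack=3)
Line 2: ['snow', 'grass', 'bed', 'two'] (min_width=18, slack=1)
Line 3: ['mineral', 'pencil'] (min_width=14, slack=5)
Line 4: ['library', 'I'] (min_width=9, slack=10)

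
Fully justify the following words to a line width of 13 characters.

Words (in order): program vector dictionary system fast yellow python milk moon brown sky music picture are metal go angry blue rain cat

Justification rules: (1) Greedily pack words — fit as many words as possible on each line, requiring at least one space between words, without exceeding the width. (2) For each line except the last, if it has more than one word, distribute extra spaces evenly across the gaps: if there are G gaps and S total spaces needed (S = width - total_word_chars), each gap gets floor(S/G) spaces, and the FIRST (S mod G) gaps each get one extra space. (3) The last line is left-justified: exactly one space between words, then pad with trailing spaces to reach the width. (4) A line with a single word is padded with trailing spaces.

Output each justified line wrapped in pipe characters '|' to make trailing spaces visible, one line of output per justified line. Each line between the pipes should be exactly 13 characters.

Answer: |program      |
|vector       |
|dictionary   |
|system   fast|
|yellow python|
|milk     moon|
|brown     sky|
|music picture|
|are  metal go|
|angry    blue|
|rain cat     |

Derivation:
Line 1: ['program'] (min_width=7, slack=6)
Line 2: ['vector'] (min_width=6, slack=7)
Line 3: ['dictionary'] (min_width=10, slack=3)
Line 4: ['system', 'fast'] (min_width=11, slack=2)
Line 5: ['yellow', 'python'] (min_width=13, slack=0)
Line 6: ['milk', 'moon'] (min_width=9, slack=4)
Line 7: ['brown', 'sky'] (min_width=9, slack=4)
Line 8: ['music', 'picture'] (min_width=13, slack=0)
Line 9: ['are', 'metal', 'go'] (min_width=12, slack=1)
Line 10: ['angry', 'blue'] (min_width=10, slack=3)
Line 11: ['rain', 'cat'] (min_width=8, slack=5)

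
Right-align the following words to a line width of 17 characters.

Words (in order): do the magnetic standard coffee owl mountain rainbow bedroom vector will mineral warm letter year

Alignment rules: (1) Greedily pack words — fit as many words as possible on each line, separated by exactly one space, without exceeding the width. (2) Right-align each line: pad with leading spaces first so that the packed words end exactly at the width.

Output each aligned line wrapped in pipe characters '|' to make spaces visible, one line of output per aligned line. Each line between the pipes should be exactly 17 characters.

Answer: |  do the magnetic|
|  standard coffee|
|     owl mountain|
|  rainbow bedroom|
|      vector will|
|     mineral warm|
|      letter year|

Derivation:
Line 1: ['do', 'the', 'magnetic'] (min_width=15, slack=2)
Line 2: ['standard', 'coffee'] (min_width=15, slack=2)
Line 3: ['owl', 'mountain'] (min_width=12, slack=5)
Line 4: ['rainbow', 'bedroom'] (min_width=15, slack=2)
Line 5: ['vector', 'will'] (min_width=11, slack=6)
Line 6: ['mineral', 'warm'] (min_width=12, slack=5)
Line 7: ['letter', 'year'] (min_width=11, slack=6)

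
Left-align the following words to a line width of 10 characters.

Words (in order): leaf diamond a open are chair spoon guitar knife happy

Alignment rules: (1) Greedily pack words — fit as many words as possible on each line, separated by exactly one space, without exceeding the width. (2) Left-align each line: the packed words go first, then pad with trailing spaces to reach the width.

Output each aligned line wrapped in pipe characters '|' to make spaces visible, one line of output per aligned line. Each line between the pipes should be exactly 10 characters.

Line 1: ['leaf'] (min_width=4, slack=6)
Line 2: ['diamond', 'a'] (min_width=9, slack=1)
Line 3: ['open', 'are'] (min_width=8, slack=2)
Line 4: ['chair'] (min_width=5, slack=5)
Line 5: ['spoon'] (min_width=5, slack=5)
Line 6: ['guitar'] (min_width=6, slack=4)
Line 7: ['knife'] (min_width=5, slack=5)
Line 8: ['happy'] (min_width=5, slack=5)

Answer: |leaf      |
|diamond a |
|open are  |
|chair     |
|spoon     |
|guitar    |
|knife     |
|happy     |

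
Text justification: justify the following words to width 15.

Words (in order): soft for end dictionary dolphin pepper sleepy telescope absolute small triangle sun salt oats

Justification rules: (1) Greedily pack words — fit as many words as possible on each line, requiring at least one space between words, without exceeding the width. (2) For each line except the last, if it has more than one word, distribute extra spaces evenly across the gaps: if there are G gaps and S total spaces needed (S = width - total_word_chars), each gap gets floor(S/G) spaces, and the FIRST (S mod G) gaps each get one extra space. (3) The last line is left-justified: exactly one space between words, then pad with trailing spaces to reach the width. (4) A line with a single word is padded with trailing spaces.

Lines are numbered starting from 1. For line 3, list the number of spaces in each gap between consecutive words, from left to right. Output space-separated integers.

Answer: 2

Derivation:
Line 1: ['soft', 'for', 'end'] (min_width=12, slack=3)
Line 2: ['dictionary'] (min_width=10, slack=5)
Line 3: ['dolphin', 'pepper'] (min_width=14, slack=1)
Line 4: ['sleepy'] (min_width=6, slack=9)
Line 5: ['telescope'] (min_width=9, slack=6)
Line 6: ['absolute', 'small'] (min_width=14, slack=1)
Line 7: ['triangle', 'sun'] (min_width=12, slack=3)
Line 8: ['salt', 'oats'] (min_width=9, slack=6)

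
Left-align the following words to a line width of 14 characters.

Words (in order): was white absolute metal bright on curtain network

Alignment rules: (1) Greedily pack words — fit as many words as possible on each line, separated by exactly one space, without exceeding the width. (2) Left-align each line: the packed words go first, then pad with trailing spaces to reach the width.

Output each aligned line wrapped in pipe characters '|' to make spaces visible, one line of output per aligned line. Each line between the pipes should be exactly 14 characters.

Answer: |was white     |
|absolute metal|
|bright on     |
|curtain       |
|network       |

Derivation:
Line 1: ['was', 'white'] (min_width=9, slack=5)
Line 2: ['absolute', 'metal'] (min_width=14, slack=0)
Line 3: ['bright', 'on'] (min_width=9, slack=5)
Line 4: ['curtain'] (min_width=7, slack=7)
Line 5: ['network'] (min_width=7, slack=7)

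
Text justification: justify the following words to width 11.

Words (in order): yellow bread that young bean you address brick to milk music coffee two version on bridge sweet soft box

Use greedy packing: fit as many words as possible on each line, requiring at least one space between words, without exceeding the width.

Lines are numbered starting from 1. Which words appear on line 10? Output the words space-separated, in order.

Answer: sweet soft

Derivation:
Line 1: ['yellow'] (min_width=6, slack=5)
Line 2: ['bread', 'that'] (min_width=10, slack=1)
Line 3: ['young', 'bean'] (min_width=10, slack=1)
Line 4: ['you', 'address'] (min_width=11, slack=0)
Line 5: ['brick', 'to'] (min_width=8, slack=3)
Line 6: ['milk', 'music'] (min_width=10, slack=1)
Line 7: ['coffee', 'two'] (min_width=10, slack=1)
Line 8: ['version', 'on'] (min_width=10, slack=1)
Line 9: ['bridge'] (min_width=6, slack=5)
Line 10: ['sweet', 'soft'] (min_width=10, slack=1)
Line 11: ['box'] (min_width=3, slack=8)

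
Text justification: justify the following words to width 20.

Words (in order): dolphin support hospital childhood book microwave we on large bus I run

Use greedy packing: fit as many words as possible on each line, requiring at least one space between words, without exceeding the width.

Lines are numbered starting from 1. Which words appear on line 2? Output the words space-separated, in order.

Line 1: ['dolphin', 'support'] (min_width=15, slack=5)
Line 2: ['hospital', 'childhood'] (min_width=18, slack=2)
Line 3: ['book', 'microwave', 'we', 'on'] (min_width=20, slack=0)
Line 4: ['large', 'bus', 'I', 'run'] (min_width=15, slack=5)

Answer: hospital childhood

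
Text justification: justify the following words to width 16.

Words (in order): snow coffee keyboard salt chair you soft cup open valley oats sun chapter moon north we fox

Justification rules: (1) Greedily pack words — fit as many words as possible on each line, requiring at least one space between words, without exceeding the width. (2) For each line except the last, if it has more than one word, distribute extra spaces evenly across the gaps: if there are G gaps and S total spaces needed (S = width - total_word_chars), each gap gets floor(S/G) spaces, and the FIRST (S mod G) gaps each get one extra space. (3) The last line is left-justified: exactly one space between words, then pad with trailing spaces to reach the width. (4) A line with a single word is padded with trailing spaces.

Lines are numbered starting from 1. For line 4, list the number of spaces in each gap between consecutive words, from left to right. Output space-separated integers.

Line 1: ['snow', 'coffee'] (min_width=11, slack=5)
Line 2: ['keyboard', 'salt'] (min_width=13, slack=3)
Line 3: ['chair', 'you', 'soft'] (min_width=14, slack=2)
Line 4: ['cup', 'open', 'valley'] (min_width=15, slack=1)
Line 5: ['oats', 'sun', 'chapter'] (min_width=16, slack=0)
Line 6: ['moon', 'north', 'we'] (min_width=13, slack=3)
Line 7: ['fox'] (min_width=3, slack=13)

Answer: 2 1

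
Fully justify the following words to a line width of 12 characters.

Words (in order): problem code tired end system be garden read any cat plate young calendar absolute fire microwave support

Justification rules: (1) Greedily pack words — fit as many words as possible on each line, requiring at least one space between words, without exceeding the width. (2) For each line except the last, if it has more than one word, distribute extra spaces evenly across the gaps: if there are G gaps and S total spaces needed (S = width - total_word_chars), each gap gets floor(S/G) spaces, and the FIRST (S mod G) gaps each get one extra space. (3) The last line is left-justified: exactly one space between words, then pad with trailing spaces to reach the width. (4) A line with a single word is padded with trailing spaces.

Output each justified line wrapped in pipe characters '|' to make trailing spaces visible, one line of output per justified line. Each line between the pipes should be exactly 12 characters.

Line 1: ['problem', 'code'] (min_width=12, slack=0)
Line 2: ['tired', 'end'] (min_width=9, slack=3)
Line 3: ['system', 'be'] (min_width=9, slack=3)
Line 4: ['garden', 'read'] (min_width=11, slack=1)
Line 5: ['any', 'cat'] (min_width=7, slack=5)
Line 6: ['plate', 'young'] (min_width=11, slack=1)
Line 7: ['calendar'] (min_width=8, slack=4)
Line 8: ['absolute'] (min_width=8, slack=4)
Line 9: ['fire'] (min_width=4, slack=8)
Line 10: ['microwave'] (min_width=9, slack=3)
Line 11: ['support'] (min_width=7, slack=5)

Answer: |problem code|
|tired    end|
|system    be|
|garden  read|
|any      cat|
|plate  young|
|calendar    |
|absolute    |
|fire        |
|microwave   |
|support     |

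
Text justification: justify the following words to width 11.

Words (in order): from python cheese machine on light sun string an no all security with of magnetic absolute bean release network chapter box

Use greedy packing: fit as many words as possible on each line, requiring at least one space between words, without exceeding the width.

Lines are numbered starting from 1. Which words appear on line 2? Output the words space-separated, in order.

Answer: cheese

Derivation:
Line 1: ['from', 'python'] (min_width=11, slack=0)
Line 2: ['cheese'] (min_width=6, slack=5)
Line 3: ['machine', 'on'] (min_width=10, slack=1)
Line 4: ['light', 'sun'] (min_width=9, slack=2)
Line 5: ['string', 'an'] (min_width=9, slack=2)
Line 6: ['no', 'all'] (min_width=6, slack=5)
Line 7: ['security'] (min_width=8, slack=3)
Line 8: ['with', 'of'] (min_width=7, slack=4)
Line 9: ['magnetic'] (min_width=8, slack=3)
Line 10: ['absolute'] (min_width=8, slack=3)
Line 11: ['bean'] (min_width=4, slack=7)
Line 12: ['release'] (min_width=7, slack=4)
Line 13: ['network'] (min_width=7, slack=4)
Line 14: ['chapter', 'box'] (min_width=11, slack=0)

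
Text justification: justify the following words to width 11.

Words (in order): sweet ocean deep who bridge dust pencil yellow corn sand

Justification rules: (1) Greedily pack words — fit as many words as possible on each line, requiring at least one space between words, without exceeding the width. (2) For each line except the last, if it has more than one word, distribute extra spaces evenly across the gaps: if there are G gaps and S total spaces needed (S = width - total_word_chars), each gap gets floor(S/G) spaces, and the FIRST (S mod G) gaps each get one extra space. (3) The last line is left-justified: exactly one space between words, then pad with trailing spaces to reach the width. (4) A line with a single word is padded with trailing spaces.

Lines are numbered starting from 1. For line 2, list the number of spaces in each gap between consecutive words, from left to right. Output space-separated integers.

Answer: 4

Derivation:
Line 1: ['sweet', 'ocean'] (min_width=11, slack=0)
Line 2: ['deep', 'who'] (min_width=8, slack=3)
Line 3: ['bridge', 'dust'] (min_width=11, slack=0)
Line 4: ['pencil'] (min_width=6, slack=5)
Line 5: ['yellow', 'corn'] (min_width=11, slack=0)
Line 6: ['sand'] (min_width=4, slack=7)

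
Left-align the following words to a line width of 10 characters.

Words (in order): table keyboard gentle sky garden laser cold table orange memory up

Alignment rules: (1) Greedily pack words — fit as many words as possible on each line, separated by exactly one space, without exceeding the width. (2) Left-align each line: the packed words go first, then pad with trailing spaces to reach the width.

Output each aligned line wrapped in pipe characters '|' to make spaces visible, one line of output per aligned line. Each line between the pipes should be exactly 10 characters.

Answer: |table     |
|keyboard  |
|gentle sky|
|garden    |
|laser cold|
|table     |
|orange    |
|memory up |

Derivation:
Line 1: ['table'] (min_width=5, slack=5)
Line 2: ['keyboard'] (min_width=8, slack=2)
Line 3: ['gentle', 'sky'] (min_width=10, slack=0)
Line 4: ['garden'] (min_width=6, slack=4)
Line 5: ['laser', 'cold'] (min_width=10, slack=0)
Line 6: ['table'] (min_width=5, slack=5)
Line 7: ['orange'] (min_width=6, slack=4)
Line 8: ['memory', 'up'] (min_width=9, slack=1)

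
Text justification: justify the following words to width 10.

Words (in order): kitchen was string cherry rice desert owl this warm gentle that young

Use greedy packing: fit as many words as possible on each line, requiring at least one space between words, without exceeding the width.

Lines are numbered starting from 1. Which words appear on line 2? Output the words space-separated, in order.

Answer: was string

Derivation:
Line 1: ['kitchen'] (min_width=7, slack=3)
Line 2: ['was', 'string'] (min_width=10, slack=0)
Line 3: ['cherry'] (min_width=6, slack=4)
Line 4: ['rice'] (min_width=4, slack=6)
Line 5: ['desert', 'owl'] (min_width=10, slack=0)
Line 6: ['this', 'warm'] (min_width=9, slack=1)
Line 7: ['gentle'] (min_width=6, slack=4)
Line 8: ['that', 'young'] (min_width=10, slack=0)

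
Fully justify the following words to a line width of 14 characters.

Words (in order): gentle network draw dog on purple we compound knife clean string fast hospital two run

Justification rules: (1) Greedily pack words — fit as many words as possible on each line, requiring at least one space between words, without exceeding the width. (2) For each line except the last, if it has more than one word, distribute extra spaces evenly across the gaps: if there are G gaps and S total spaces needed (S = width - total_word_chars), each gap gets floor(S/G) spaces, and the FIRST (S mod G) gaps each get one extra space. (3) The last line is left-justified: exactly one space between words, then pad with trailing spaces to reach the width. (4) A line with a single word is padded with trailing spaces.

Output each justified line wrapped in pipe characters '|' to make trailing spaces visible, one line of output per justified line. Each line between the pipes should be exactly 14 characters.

Answer: |gentle network|
|draw   dog  on|
|purple      we|
|compound knife|
|clean   string|
|fast  hospital|
|two run       |

Derivation:
Line 1: ['gentle', 'network'] (min_width=14, slack=0)
Line 2: ['draw', 'dog', 'on'] (min_width=11, slack=3)
Line 3: ['purple', 'we'] (min_width=9, slack=5)
Line 4: ['compound', 'knife'] (min_width=14, slack=0)
Line 5: ['clean', 'string'] (min_width=12, slack=2)
Line 6: ['fast', 'hospital'] (min_width=13, slack=1)
Line 7: ['two', 'run'] (min_width=7, slack=7)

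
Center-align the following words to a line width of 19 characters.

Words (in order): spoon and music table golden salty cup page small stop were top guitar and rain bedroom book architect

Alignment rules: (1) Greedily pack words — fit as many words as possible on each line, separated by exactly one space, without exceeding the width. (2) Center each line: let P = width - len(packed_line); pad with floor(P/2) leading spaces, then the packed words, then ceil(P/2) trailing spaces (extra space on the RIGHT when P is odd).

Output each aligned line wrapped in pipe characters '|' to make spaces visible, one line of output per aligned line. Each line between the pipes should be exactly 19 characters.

Line 1: ['spoon', 'and', 'music'] (min_width=15, slack=4)
Line 2: ['table', 'golden', 'salty'] (min_width=18, slack=1)
Line 3: ['cup', 'page', 'small', 'stop'] (min_width=19, slack=0)
Line 4: ['were', 'top', 'guitar', 'and'] (min_width=19, slack=0)
Line 5: ['rain', 'bedroom', 'book'] (min_width=17, slack=2)
Line 6: ['architect'] (min_width=9, slack=10)

Answer: |  spoon and music  |
|table golden salty |
|cup page small stop|
|were top guitar and|
| rain bedroom book |
|     architect     |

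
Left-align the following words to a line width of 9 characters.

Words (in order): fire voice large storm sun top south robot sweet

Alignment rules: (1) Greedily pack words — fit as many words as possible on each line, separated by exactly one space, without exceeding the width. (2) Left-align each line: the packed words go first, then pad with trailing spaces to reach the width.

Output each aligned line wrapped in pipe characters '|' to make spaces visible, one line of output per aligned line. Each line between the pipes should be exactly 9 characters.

Line 1: ['fire'] (min_width=4, slack=5)
Line 2: ['voice'] (min_width=5, slack=4)
Line 3: ['large'] (min_width=5, slack=4)
Line 4: ['storm', 'sun'] (min_width=9, slack=0)
Line 5: ['top', 'south'] (min_width=9, slack=0)
Line 6: ['robot'] (min_width=5, slack=4)
Line 7: ['sweet'] (min_width=5, slack=4)

Answer: |fire     |
|voice    |
|large    |
|storm sun|
|top south|
|robot    |
|sweet    |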